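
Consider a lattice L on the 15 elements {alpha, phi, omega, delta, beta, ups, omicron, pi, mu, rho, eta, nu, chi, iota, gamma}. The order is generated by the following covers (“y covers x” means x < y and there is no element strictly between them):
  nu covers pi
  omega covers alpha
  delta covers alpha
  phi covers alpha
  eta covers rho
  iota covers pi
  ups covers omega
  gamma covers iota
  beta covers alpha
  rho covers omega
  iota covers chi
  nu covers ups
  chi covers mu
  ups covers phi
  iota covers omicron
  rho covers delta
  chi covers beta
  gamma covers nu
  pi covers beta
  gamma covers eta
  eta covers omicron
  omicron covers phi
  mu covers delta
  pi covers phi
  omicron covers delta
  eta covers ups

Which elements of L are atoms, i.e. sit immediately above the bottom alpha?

The atoms are exactly the elements that cover alpha: beta, delta, omega, phi.

beta, delta, omega, phi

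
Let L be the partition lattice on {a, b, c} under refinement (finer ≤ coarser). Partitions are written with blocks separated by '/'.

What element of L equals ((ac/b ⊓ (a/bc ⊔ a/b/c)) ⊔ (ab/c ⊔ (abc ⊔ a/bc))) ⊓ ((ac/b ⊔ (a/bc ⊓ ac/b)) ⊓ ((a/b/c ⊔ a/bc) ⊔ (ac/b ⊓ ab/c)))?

a/b/c

a/bc ∨ a/b/c = a/bc
ac/b ∧ a/bc = a/b/c
abc ∨ a/bc = abc
ab/c ∨ abc = abc
a/b/c ∨ abc = abc
a/bc ∧ ac/b = a/b/c
ac/b ∨ a/b/c = ac/b
a/b/c ∨ a/bc = a/bc
ac/b ∧ ab/c = a/b/c
a/bc ∨ a/b/c = a/bc
ac/b ∧ a/bc = a/b/c
abc ∧ a/b/c = a/b/c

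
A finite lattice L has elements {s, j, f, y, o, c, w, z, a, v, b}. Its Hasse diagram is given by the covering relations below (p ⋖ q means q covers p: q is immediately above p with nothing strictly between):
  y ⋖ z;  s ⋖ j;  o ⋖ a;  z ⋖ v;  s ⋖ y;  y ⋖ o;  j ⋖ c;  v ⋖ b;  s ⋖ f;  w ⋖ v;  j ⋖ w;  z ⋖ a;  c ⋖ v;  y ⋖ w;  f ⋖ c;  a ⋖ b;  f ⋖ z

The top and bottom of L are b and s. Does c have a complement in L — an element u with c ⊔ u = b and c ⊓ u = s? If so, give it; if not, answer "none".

Need u with c ∨ u = b and c ∧ u = s.
Checking each element gives: o.

o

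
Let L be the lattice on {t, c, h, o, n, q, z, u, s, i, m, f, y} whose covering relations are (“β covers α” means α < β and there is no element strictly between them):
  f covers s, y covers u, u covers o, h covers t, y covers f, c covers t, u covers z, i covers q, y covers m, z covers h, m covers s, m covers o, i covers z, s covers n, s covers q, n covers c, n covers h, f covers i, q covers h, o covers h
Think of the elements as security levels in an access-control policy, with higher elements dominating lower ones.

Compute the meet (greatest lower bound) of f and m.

Common lower bounds of {f, m}: c, h, n, q, s, t.
The greatest among these is s.

s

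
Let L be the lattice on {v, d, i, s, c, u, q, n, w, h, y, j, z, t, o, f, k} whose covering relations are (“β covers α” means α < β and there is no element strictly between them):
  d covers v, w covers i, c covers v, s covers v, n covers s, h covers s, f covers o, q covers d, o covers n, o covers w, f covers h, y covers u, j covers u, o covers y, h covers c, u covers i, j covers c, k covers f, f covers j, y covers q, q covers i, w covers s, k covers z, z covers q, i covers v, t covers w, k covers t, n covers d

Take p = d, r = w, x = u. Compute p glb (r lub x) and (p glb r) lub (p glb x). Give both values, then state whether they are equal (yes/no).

d; v; no

r lub x = o, so p glb (r lub x) = d glb o = d.
p glb r = v and p glb x = v, so (p glb r) lub (p glb x) = v lub v = v.
Equal: no.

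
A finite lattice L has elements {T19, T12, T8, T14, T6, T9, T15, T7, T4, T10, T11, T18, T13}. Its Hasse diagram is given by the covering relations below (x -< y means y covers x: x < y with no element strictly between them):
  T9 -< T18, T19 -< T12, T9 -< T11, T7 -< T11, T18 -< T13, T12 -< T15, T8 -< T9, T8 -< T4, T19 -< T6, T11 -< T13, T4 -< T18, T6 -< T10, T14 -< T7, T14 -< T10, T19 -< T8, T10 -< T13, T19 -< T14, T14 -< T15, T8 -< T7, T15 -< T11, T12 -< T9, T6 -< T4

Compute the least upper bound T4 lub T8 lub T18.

T18

Common upper bounds of {T4, T8, T18}: T13, T18.
The least among these is T18.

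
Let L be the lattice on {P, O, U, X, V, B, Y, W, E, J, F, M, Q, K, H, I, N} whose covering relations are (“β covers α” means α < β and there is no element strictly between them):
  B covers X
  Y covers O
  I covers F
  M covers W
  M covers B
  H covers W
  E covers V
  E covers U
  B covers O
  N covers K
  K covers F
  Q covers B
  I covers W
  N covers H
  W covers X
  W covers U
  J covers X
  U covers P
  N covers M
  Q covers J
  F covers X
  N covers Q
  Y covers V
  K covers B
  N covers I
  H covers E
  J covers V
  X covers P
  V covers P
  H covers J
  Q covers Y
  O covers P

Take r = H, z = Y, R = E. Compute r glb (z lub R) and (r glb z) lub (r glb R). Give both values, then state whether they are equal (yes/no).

H; E; no

z lub R = N, so r glb (z lub R) = H glb N = H.
r glb z = V and r glb R = E, so (r glb z) lub (r glb R) = V lub E = E.
Equal: no.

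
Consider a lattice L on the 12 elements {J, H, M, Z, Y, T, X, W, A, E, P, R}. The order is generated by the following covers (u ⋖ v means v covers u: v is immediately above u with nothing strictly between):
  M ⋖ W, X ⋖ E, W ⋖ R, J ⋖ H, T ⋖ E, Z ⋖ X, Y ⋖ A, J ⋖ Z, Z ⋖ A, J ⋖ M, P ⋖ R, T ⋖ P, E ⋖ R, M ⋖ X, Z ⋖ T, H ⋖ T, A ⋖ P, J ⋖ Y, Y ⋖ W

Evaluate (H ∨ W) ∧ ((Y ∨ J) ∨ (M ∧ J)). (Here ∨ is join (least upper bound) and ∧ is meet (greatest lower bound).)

H ∨ W = R
Y ∨ J = Y
M ∧ J = J
Y ∨ J = Y
R ∧ Y = Y

Y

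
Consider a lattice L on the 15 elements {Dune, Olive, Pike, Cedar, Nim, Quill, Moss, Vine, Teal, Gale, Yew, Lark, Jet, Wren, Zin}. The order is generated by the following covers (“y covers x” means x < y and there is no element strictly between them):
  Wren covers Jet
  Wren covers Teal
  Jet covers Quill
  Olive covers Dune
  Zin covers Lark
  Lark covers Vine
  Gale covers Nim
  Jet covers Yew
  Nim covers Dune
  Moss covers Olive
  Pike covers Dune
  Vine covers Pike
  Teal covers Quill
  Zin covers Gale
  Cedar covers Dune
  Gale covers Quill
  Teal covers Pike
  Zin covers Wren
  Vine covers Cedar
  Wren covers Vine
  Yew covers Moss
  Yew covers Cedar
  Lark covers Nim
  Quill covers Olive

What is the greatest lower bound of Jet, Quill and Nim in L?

Common lower bounds of {Jet, Quill, Nim}: Dune.
The greatest among these is Dune.

Dune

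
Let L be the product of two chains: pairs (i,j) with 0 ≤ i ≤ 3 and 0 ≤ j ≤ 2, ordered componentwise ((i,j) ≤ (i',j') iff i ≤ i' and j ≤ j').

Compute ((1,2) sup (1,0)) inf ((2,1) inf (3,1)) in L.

(1,1)

(1,2) ∨ (1,0) = (1,2)
(2,1) ∧ (3,1) = (2,1)
(1,2) ∧ (2,1) = (1,1)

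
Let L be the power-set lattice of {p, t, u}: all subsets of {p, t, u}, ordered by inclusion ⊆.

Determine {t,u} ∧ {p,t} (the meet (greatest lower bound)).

Under ⊆, meet is intersection: {t,u} ∩ {p,t} = {t}.

{t}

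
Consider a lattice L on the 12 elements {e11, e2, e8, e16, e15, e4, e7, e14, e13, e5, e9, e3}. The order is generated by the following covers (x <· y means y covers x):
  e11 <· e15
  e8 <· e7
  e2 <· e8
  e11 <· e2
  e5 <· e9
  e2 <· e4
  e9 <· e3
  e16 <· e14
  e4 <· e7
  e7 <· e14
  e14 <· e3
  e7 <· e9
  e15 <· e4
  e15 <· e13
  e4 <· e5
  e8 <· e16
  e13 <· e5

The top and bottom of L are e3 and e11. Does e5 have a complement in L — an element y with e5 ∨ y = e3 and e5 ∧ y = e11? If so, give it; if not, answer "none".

none

For every candidate y, either e5 ∨ y ≠ e3 or e5 ∧ y ≠ e11; no complement exists.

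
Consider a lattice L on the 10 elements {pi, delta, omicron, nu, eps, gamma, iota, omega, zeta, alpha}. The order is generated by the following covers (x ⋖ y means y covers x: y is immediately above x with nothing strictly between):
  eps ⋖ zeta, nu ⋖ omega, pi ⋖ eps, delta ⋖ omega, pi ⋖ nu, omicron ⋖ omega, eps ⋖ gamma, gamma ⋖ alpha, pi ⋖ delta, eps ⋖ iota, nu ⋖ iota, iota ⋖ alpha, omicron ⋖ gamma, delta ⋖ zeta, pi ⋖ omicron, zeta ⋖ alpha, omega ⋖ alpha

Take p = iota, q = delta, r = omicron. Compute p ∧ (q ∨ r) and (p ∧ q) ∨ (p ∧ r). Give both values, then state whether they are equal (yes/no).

nu; pi; no

q ∨ r = omega, so p ∧ (q ∨ r) = iota ∧ omega = nu.
p ∧ q = pi and p ∧ r = pi, so (p ∧ q) ∨ (p ∧ r) = pi ∨ pi = pi.
Equal: no.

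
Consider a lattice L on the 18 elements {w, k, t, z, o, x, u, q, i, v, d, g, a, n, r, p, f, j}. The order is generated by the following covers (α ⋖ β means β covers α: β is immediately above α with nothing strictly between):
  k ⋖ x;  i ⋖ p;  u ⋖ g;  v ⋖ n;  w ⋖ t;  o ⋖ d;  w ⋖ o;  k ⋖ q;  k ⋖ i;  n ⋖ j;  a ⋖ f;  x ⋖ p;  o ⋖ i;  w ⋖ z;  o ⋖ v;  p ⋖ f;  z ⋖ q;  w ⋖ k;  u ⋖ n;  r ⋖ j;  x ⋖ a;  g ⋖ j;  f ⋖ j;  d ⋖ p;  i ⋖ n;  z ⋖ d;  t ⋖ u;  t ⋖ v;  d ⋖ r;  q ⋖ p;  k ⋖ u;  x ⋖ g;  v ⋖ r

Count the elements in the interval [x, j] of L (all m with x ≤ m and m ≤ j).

6

The interval [x, j] = {a, f, g, j, p, x}, which has 6 elements.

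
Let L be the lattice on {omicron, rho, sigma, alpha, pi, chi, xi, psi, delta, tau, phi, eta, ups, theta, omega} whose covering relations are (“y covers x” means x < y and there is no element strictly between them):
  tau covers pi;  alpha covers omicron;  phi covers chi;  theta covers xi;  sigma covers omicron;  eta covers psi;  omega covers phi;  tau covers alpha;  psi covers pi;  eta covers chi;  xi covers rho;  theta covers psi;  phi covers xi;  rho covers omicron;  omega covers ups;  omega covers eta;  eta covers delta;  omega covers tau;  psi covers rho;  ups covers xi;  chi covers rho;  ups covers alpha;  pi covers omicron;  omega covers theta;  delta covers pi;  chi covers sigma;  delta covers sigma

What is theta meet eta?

psi

Common lower bounds of {theta, eta}: omicron, pi, psi, rho.
The greatest among these is psi.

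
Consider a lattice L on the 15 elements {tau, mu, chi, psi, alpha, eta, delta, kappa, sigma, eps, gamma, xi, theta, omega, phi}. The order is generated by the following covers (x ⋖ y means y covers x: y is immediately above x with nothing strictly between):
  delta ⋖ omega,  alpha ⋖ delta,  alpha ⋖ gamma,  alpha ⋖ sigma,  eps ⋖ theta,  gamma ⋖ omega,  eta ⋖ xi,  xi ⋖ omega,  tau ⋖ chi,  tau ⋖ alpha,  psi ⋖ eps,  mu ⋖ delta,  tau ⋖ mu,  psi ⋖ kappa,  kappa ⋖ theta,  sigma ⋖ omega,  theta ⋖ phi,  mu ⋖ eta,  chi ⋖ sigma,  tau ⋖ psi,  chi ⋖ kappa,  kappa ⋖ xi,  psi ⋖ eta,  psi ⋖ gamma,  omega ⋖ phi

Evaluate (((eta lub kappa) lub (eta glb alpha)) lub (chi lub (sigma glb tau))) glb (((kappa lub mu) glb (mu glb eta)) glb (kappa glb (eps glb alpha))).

tau

eta ∨ kappa = xi
eta ∧ alpha = tau
xi ∨ tau = xi
sigma ∧ tau = tau
chi ∨ tau = chi
xi ∨ chi = xi
kappa ∨ mu = xi
mu ∧ eta = mu
xi ∧ mu = mu
eps ∧ alpha = tau
kappa ∧ tau = tau
mu ∧ tau = tau
xi ∧ tau = tau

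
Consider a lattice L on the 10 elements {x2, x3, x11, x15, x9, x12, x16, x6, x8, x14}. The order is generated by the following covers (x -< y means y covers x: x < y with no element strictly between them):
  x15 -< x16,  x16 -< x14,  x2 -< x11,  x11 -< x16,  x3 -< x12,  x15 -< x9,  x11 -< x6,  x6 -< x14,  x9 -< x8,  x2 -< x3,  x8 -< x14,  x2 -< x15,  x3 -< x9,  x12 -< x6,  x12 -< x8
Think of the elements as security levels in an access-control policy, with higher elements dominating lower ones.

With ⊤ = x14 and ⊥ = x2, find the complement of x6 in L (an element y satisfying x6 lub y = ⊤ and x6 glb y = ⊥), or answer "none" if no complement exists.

x15

Need y with x6 ∨ y = x14 and x6 ∧ y = x2.
Checking each element gives: x15.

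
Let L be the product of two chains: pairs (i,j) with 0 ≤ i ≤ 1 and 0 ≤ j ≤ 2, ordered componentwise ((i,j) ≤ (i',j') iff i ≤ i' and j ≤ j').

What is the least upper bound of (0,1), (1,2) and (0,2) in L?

Common upper bounds of {(0,1), (1,2), (0,2)}: (1,2).
The least among these is (1,2).

(1,2)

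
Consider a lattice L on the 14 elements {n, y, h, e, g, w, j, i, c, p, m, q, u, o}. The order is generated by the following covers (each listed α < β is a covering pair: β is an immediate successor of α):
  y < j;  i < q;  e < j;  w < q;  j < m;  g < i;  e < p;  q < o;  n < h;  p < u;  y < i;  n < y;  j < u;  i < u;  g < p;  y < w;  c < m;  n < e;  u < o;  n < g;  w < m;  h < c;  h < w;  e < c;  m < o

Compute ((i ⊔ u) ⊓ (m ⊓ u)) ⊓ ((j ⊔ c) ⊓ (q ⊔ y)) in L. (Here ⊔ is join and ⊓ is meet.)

i ∨ u = u
m ∧ u = j
u ∧ j = j
j ∨ c = m
q ∨ y = q
m ∧ q = w
j ∧ w = y

y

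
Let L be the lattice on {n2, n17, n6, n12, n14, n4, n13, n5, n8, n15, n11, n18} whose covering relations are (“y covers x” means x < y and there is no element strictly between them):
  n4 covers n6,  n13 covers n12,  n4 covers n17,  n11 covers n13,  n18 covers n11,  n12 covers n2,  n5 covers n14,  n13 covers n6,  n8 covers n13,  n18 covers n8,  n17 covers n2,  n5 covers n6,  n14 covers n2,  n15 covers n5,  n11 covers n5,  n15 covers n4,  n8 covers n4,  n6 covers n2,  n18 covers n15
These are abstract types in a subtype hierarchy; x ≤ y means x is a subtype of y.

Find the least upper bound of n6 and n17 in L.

n4

Common upper bounds of {n6, n17}: n15, n18, n4, n8.
The least among these is n4.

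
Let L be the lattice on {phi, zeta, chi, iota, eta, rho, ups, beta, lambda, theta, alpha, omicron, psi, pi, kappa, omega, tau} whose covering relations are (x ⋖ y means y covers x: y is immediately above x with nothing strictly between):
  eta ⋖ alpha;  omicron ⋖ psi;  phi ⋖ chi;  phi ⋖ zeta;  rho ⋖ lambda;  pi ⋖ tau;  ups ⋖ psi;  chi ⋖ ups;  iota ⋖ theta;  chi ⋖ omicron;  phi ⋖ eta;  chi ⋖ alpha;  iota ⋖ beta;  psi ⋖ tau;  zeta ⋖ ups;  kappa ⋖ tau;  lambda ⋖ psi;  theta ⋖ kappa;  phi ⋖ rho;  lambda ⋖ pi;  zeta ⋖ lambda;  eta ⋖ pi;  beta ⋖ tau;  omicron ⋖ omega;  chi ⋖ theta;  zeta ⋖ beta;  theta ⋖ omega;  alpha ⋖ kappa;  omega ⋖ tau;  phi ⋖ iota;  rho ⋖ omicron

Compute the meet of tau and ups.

Common lower bounds of {tau, ups}: chi, phi, ups, zeta.
The greatest among these is ups.

ups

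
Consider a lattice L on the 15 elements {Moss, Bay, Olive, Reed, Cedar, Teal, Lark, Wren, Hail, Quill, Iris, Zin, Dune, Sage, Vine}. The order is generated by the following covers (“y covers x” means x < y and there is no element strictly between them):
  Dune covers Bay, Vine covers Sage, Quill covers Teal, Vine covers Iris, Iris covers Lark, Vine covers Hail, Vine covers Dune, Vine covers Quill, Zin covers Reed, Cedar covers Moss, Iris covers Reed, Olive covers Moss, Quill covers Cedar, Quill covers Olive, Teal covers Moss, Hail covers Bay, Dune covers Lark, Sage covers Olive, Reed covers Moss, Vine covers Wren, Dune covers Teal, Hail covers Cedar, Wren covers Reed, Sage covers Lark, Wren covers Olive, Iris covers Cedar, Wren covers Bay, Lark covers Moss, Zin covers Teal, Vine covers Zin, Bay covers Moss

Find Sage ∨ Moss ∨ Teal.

Common upper bounds of {Sage, Moss, Teal}: Vine.
The least among these is Vine.

Vine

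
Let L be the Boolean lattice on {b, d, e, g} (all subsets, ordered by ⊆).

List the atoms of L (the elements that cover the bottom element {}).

{b}, {d}, {e}, {g}

The atoms are exactly the elements that cover {}: {b}, {d}, {e}, {g}.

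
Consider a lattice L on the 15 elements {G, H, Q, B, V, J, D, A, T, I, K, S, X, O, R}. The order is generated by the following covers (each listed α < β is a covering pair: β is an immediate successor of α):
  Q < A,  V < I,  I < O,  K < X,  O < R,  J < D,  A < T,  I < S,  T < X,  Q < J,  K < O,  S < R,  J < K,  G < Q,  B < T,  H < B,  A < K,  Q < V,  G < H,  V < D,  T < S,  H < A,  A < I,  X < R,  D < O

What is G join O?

Common upper bounds of {G, O}: O, R.
The least among these is O.

O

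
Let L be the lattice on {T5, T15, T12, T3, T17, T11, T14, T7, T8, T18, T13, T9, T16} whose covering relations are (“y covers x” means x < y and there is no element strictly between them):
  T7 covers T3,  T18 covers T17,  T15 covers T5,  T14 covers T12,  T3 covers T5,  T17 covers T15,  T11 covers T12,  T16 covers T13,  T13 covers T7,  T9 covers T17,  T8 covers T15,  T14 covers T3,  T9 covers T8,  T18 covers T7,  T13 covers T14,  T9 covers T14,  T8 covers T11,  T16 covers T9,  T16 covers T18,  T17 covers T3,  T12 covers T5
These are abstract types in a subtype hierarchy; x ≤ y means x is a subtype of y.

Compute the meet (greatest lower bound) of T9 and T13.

Common lower bounds of {T9, T13}: T12, T14, T3, T5.
The greatest among these is T14.

T14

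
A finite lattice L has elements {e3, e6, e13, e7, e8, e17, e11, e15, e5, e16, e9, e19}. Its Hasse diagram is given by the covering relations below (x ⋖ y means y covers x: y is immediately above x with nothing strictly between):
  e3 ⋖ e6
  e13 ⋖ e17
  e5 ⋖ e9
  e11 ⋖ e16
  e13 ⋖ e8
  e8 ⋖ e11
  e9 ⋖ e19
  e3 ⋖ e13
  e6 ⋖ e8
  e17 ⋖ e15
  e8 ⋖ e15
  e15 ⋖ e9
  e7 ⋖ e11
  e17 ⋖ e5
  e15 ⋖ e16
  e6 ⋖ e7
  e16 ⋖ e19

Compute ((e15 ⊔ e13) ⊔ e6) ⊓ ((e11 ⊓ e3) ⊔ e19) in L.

e15

e15 ∨ e13 = e15
e15 ∨ e6 = e15
e11 ∧ e3 = e3
e3 ∨ e19 = e19
e15 ∧ e19 = e15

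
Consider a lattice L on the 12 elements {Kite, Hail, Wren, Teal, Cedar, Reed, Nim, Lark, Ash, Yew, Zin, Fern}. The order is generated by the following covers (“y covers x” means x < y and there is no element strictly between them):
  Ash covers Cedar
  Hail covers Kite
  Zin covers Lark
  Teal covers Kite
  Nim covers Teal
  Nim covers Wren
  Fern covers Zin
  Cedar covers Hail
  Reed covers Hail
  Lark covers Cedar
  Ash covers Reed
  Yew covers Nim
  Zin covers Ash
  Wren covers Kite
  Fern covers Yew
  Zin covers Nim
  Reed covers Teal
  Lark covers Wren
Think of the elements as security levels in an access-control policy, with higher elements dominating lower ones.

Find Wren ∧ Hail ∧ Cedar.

Kite

Common lower bounds of {Wren, Hail, Cedar}: Kite.
The greatest among these is Kite.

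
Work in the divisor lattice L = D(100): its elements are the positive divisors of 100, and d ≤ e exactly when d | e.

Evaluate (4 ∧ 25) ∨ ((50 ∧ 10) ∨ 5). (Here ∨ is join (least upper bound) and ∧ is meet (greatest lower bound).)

4 ∧ 25 = 1
50 ∧ 10 = 10
10 ∨ 5 = 10
1 ∨ 10 = 10

10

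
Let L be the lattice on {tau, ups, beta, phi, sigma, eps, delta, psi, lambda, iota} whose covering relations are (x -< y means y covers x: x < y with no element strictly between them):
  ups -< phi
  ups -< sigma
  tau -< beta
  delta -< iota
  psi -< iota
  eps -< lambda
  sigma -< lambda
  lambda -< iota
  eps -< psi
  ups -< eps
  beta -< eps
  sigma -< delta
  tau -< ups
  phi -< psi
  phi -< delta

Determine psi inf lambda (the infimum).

Common lower bounds of {psi, lambda}: beta, eps, tau, ups.
The greatest among these is eps.

eps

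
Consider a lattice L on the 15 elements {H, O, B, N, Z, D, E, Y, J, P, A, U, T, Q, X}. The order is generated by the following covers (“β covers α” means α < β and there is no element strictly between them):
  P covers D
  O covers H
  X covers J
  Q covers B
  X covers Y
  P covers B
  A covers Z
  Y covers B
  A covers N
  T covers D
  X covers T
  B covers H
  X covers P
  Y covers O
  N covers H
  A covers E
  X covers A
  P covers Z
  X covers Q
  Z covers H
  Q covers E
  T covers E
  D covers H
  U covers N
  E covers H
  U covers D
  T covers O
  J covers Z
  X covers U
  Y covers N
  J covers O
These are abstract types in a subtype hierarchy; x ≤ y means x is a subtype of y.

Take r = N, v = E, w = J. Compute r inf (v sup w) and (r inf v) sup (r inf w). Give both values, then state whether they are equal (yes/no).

N; H; no

v sup w = X, so r inf (v sup w) = N inf X = N.
r inf v = H and r inf w = H, so (r inf v) sup (r inf w) = H sup H = H.
Equal: no.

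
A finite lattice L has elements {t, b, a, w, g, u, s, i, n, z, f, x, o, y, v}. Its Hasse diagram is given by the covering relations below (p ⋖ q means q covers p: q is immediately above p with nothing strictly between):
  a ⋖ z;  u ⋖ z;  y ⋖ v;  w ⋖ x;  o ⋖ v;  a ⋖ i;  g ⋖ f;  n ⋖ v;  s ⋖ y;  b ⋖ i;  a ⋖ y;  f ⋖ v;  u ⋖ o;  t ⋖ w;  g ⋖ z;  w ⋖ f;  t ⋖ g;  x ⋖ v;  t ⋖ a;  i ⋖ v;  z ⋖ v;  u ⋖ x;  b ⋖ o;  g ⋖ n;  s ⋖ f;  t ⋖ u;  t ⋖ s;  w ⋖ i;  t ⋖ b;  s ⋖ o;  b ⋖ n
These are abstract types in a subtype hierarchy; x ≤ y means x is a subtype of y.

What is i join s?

v

Common upper bounds of {i, s}: v.
The least among these is v.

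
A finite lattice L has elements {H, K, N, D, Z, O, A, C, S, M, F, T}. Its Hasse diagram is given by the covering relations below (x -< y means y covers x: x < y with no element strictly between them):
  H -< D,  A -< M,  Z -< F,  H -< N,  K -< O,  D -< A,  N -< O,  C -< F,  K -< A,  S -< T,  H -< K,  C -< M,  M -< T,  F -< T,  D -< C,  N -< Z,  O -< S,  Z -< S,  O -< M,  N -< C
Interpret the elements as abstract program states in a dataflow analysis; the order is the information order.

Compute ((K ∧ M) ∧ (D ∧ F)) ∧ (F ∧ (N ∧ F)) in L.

H

K ∧ M = K
D ∧ F = D
K ∧ D = H
N ∧ F = N
F ∧ N = N
H ∧ N = H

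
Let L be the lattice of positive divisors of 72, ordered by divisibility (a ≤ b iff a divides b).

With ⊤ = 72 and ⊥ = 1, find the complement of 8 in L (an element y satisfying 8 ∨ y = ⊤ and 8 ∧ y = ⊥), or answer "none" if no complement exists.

9

Need y with 8 ∨ y = 72 and 8 ∧ y = 1.
Checking each element gives: 9.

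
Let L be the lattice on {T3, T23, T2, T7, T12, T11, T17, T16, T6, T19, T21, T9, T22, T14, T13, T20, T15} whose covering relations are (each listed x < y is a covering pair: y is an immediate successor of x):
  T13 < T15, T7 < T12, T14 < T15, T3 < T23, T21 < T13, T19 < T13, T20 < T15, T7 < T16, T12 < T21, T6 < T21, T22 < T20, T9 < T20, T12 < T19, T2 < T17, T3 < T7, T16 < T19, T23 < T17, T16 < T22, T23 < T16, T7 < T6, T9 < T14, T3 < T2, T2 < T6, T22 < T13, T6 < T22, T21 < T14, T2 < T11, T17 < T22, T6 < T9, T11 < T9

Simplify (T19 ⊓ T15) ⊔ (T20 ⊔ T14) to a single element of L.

T15

T19 ∧ T15 = T19
T20 ∨ T14 = T15
T19 ∨ T15 = T15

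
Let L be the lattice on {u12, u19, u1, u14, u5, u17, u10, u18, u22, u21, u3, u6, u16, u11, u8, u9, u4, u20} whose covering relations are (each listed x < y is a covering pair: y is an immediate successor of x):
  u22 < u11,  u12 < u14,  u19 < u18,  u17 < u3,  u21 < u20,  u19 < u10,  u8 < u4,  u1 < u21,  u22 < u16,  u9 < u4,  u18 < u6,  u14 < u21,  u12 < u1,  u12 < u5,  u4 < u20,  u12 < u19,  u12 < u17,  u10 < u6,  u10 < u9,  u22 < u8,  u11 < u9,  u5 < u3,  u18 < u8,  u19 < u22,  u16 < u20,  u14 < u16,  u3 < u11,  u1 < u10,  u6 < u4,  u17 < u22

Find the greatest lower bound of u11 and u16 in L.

Common lower bounds of {u11, u16}: u12, u17, u19, u22.
The greatest among these is u22.

u22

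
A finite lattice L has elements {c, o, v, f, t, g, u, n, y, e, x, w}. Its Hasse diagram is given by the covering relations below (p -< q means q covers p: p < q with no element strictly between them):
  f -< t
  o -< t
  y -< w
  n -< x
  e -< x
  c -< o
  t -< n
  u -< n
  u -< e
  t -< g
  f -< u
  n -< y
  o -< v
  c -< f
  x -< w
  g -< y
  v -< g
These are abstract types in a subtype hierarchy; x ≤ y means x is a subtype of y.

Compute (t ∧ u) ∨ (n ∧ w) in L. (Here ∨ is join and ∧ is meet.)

t ∧ u = f
n ∧ w = n
f ∨ n = n

n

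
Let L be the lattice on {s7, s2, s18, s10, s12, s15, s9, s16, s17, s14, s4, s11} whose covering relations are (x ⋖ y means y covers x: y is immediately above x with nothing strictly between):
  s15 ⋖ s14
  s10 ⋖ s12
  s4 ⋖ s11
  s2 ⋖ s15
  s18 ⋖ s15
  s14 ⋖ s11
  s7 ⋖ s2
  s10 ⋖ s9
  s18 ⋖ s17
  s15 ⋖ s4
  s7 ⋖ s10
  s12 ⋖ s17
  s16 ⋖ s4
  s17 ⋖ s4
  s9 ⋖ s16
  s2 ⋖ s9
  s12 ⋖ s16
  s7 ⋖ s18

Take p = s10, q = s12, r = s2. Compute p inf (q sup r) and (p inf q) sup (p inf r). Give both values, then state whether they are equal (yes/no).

q sup r = s16, so p inf (q sup r) = s10 inf s16 = s10.
p inf q = s10 and p inf r = s7, so (p inf q) sup (p inf r) = s10 sup s7 = s10.
Equal: yes.

s10; s10; yes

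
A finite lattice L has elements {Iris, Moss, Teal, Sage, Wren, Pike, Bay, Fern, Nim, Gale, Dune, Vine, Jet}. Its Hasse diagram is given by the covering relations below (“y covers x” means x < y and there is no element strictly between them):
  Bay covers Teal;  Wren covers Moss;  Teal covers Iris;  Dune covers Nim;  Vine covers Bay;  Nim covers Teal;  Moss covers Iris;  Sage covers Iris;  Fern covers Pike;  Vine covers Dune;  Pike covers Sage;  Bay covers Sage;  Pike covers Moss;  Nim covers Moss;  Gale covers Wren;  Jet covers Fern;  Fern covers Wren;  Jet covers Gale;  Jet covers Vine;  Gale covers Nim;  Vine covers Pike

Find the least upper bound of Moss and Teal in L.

Nim

Common upper bounds of {Moss, Teal}: Dune, Gale, Jet, Nim, Vine.
The least among these is Nim.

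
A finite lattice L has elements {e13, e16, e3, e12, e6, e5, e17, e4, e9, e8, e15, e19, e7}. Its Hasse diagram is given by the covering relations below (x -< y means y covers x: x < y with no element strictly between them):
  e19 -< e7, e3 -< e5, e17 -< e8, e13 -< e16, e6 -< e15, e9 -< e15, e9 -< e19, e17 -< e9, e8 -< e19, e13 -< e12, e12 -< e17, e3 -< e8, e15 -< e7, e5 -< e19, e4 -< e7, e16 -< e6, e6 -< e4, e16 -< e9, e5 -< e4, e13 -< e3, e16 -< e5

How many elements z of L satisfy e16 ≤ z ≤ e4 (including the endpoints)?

The interval [e16, e4] = {e16, e4, e5, e6}, which has 4 elements.

4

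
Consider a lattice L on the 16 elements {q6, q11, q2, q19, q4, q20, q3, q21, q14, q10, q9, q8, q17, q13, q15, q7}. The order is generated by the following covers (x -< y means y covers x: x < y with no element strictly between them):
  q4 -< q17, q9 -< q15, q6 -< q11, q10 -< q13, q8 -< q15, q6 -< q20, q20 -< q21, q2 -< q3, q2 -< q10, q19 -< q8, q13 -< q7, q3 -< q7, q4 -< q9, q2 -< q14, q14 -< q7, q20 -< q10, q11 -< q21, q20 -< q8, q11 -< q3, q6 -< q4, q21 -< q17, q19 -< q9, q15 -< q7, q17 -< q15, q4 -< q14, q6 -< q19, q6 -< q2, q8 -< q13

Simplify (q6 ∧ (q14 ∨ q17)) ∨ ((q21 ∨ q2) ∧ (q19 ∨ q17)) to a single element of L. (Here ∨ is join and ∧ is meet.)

q15

q14 ∨ q17 = q7
q6 ∧ q7 = q6
q21 ∨ q2 = q7
q19 ∨ q17 = q15
q7 ∧ q15 = q15
q6 ∨ q15 = q15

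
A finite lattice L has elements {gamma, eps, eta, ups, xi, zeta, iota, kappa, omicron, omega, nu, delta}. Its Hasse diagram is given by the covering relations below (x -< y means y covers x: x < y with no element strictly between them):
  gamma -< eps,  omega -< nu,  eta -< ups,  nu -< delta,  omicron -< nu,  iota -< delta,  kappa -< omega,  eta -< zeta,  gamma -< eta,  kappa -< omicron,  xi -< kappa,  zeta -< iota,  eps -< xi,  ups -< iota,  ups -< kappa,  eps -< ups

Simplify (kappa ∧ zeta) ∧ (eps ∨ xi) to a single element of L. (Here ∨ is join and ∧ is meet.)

kappa ∧ zeta = eta
eps ∨ xi = xi
eta ∧ xi = gamma

gamma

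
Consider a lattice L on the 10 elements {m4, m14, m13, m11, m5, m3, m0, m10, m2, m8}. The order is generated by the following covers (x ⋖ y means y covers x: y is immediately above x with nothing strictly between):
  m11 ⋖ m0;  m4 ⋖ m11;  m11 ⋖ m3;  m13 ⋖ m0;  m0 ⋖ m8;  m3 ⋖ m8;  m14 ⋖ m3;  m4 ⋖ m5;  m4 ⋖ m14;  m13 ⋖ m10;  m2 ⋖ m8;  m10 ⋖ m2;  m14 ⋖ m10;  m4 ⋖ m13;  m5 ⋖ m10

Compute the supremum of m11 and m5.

Common upper bounds of {m11, m5}: m8.
The least among these is m8.

m8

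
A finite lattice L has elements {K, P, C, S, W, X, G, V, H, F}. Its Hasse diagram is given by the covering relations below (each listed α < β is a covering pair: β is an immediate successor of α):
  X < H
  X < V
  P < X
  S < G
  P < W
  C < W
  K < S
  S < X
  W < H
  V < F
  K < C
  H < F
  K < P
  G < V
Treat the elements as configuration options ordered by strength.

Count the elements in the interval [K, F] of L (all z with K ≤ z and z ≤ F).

10

The interval [K, F] = {C, F, G, H, K, P, S, V, W, X}, which has 10 elements.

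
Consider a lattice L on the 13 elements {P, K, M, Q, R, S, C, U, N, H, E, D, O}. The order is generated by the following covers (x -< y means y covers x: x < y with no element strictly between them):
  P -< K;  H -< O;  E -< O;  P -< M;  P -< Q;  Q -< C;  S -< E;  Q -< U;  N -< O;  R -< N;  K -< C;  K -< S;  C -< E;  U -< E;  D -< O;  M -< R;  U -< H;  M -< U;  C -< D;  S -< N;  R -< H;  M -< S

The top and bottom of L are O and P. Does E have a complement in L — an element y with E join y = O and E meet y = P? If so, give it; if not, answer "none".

none

For every candidate y, either E ∨ y ≠ O or E ∧ y ≠ P; no complement exists.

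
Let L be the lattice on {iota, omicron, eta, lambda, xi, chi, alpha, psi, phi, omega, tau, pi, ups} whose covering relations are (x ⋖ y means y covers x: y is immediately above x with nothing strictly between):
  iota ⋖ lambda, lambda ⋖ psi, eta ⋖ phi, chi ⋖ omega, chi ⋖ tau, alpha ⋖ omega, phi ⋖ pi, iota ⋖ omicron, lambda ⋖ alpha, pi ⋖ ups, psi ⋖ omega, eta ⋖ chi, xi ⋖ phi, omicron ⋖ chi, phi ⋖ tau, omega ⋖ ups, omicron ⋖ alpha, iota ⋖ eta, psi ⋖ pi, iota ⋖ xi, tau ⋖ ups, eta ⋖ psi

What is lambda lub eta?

psi

Common upper bounds of {lambda, eta}: omega, pi, psi, ups.
The least among these is psi.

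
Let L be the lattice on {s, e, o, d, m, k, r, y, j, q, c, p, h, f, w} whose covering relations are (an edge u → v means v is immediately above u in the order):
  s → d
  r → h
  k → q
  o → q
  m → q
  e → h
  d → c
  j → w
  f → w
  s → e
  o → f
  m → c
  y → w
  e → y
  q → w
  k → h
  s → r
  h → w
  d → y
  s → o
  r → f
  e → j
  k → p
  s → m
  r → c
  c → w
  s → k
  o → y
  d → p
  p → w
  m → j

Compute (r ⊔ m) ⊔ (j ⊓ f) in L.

c

r ∨ m = c
j ∧ f = s
c ∨ s = c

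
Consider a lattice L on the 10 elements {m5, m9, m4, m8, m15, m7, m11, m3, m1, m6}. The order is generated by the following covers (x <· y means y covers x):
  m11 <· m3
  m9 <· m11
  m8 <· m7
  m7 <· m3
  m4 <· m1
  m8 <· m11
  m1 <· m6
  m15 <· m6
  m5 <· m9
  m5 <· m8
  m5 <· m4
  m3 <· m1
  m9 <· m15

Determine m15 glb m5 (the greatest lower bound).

Common lower bounds of {m15, m5}: m5.
The greatest among these is m5.

m5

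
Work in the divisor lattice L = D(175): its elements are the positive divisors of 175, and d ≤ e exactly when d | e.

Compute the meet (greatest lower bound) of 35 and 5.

Common lower bounds of {35, 5}: 1, 5.
The greatest among these is 5.

5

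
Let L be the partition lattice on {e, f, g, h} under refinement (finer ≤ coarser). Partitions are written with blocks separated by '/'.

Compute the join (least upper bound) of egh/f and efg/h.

Common upper bounds of {egh/f, efg/h}: efgh.
The least among these is efgh.

efgh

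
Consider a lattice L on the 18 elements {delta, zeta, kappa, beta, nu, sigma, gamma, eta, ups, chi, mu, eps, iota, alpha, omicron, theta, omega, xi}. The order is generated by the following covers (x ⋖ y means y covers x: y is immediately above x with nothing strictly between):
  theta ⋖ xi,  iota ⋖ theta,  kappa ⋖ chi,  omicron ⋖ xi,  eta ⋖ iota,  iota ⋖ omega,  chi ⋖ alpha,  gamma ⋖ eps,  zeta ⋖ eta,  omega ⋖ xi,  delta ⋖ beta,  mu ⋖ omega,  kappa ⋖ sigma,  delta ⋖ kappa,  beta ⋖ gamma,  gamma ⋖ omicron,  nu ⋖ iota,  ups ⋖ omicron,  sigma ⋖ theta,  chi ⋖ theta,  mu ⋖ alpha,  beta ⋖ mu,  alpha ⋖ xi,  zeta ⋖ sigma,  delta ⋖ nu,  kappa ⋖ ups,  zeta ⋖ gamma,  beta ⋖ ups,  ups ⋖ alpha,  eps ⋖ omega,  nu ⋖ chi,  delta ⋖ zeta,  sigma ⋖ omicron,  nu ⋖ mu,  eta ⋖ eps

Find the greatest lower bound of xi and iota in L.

iota

Common lower bounds of {xi, iota}: delta, eta, iota, nu, zeta.
The greatest among these is iota.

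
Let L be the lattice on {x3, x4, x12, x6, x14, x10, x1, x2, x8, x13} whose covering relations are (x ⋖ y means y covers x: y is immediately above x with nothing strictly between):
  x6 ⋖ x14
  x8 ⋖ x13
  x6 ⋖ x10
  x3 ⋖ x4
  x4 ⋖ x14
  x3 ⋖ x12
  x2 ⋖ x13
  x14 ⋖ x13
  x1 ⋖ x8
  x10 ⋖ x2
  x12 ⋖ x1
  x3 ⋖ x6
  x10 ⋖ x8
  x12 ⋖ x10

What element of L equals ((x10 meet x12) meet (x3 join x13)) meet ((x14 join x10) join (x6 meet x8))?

x10 ∧ x12 = x12
x3 ∨ x13 = x13
x12 ∧ x13 = x12
x14 ∨ x10 = x13
x6 ∧ x8 = x6
x13 ∨ x6 = x13
x12 ∧ x13 = x12

x12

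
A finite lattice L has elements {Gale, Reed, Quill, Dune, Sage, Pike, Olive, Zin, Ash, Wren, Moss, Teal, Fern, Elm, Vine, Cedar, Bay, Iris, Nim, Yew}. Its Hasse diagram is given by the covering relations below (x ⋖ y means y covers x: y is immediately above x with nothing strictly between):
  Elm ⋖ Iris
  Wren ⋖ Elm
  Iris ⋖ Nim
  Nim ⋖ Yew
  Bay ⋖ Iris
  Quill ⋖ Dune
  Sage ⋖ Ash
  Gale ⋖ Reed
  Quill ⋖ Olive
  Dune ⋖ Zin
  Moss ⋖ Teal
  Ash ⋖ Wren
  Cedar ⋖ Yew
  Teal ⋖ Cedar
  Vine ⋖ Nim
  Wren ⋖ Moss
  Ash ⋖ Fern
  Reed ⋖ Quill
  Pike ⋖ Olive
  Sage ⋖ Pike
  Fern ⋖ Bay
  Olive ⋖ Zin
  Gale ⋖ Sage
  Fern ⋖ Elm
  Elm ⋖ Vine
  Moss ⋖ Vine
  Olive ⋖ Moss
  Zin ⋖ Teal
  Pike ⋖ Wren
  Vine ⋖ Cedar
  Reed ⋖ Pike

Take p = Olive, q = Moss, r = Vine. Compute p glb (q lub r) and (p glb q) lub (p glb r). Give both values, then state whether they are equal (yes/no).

q lub r = Vine, so p glb (q lub r) = Olive glb Vine = Olive.
p glb q = Olive and p glb r = Olive, so (p glb q) lub (p glb r) = Olive lub Olive = Olive.
Equal: yes.

Olive; Olive; yes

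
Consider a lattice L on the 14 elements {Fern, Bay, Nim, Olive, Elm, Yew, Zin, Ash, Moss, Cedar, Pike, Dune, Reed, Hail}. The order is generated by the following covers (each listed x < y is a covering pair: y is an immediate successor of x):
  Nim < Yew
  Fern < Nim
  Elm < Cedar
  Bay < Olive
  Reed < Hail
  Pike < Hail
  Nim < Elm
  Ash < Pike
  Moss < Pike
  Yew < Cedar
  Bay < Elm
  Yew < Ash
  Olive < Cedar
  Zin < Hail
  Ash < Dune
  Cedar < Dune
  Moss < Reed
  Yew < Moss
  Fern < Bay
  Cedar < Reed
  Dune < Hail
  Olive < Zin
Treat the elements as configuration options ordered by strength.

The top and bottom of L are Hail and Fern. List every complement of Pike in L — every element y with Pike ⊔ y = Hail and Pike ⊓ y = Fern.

Need y with Pike ∨ y = Hail and Pike ∧ y = Fern.
Checking each element gives: Bay, Olive, Zin.

Bay, Olive, Zin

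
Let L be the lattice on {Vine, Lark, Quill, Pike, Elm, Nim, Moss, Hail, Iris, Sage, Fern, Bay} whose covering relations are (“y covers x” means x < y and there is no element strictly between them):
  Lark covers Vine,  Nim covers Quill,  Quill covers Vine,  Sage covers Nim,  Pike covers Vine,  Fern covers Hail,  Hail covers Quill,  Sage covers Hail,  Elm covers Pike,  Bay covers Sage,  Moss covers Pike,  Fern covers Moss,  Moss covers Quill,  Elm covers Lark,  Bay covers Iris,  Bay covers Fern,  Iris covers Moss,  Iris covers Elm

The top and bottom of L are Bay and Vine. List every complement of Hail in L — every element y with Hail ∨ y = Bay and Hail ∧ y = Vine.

Elm, Lark

Need y with Hail ∨ y = Bay and Hail ∧ y = Vine.
Checking each element gives: Elm, Lark.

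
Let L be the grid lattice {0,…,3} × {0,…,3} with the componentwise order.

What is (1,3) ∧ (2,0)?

In a product of chains, the meet is componentwise min, giving (1,0).

(1,0)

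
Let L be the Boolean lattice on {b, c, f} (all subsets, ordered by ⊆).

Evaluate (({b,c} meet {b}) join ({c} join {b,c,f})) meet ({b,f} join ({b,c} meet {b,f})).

{b,c} ∧ {b} = {b}
{c} ∨ {b,c,f} = {b,c,f}
{b} ∨ {b,c,f} = {b,c,f}
{b,c} ∧ {b,f} = {b}
{b,f} ∨ {b} = {b,f}
{b,c,f} ∧ {b,f} = {b,f}

{b,f}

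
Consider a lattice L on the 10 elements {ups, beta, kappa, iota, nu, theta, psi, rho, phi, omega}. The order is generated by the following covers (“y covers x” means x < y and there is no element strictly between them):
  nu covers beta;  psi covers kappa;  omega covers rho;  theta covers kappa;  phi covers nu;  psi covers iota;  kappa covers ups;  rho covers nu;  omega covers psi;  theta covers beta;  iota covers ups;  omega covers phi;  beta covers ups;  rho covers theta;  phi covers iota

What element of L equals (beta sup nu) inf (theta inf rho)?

beta

beta ∨ nu = nu
theta ∧ rho = theta
nu ∧ theta = beta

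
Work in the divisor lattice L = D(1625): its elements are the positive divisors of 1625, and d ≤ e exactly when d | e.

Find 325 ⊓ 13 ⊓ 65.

13

In the divisibility order, the meet is the greatest common divisor: gcd(325, 13, 65) = 13.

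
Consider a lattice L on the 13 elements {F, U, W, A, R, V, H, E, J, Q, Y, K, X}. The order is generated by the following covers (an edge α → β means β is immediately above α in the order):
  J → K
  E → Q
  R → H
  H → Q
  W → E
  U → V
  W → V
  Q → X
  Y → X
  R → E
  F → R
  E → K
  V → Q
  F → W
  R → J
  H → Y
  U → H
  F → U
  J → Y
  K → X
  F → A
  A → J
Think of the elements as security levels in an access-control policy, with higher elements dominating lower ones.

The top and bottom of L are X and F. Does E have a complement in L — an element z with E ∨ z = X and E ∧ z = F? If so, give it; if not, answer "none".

none

For every candidate z, either E ∨ z ≠ X or E ∧ z ≠ F; no complement exists.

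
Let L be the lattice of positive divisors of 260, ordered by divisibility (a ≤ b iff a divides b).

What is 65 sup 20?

260

Common upper bounds of {65, 20}: 260.
The least among these is 260.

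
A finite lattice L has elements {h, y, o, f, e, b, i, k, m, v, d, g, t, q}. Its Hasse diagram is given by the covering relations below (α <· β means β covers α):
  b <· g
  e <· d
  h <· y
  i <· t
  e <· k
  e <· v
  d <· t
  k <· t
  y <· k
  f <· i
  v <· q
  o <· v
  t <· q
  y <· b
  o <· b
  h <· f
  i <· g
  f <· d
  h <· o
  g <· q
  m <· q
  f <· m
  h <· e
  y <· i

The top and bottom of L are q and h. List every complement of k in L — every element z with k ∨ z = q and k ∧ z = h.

m, o

Need z with k ∨ z = q and k ∧ z = h.
Checking each element gives: m, o.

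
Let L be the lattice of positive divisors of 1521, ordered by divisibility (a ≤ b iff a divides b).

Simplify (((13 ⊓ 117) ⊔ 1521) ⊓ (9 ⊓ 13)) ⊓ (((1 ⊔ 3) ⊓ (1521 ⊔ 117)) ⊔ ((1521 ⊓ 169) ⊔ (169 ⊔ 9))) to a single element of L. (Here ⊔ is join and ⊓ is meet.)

1

13 ∧ 117 = 13
13 ∨ 1521 = 1521
9 ∧ 13 = 1
1521 ∧ 1 = 1
1 ∨ 3 = 3
1521 ∨ 117 = 1521
3 ∧ 1521 = 3
1521 ∧ 169 = 169
169 ∨ 9 = 1521
169 ∨ 1521 = 1521
3 ∨ 1521 = 1521
1 ∧ 1521 = 1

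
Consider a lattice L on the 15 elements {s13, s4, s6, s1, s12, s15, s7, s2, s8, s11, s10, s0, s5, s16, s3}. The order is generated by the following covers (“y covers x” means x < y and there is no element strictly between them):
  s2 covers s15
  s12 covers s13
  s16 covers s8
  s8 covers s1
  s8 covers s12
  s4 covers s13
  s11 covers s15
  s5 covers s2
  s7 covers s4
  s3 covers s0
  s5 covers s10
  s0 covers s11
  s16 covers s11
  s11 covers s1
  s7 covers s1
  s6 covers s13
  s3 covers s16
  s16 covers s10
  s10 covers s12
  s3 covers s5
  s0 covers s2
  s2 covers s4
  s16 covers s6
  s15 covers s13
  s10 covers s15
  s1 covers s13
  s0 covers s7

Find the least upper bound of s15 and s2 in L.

s2

Common upper bounds of {s15, s2}: s0, s2, s3, s5.
The least among these is s2.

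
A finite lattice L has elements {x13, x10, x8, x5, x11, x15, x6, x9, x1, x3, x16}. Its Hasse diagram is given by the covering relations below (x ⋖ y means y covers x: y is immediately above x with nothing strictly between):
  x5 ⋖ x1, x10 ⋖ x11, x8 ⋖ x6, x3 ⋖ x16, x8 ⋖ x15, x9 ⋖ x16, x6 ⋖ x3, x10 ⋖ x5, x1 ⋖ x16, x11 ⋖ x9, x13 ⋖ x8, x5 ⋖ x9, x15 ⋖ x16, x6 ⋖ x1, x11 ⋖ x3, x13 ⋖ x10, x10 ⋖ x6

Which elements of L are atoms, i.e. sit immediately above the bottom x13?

The atoms are exactly the elements that cover x13: x10, x8.

x10, x8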